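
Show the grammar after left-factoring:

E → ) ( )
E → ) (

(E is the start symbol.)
E → ) ( E'
E' → )
E' → ε

Left-factoring transforms A → αβ₁ | αβ₂ into A → αA' and A' → β₁ | β₂
(α is the longest common prefix among the alternatives). Repeat until
no nonterminal has two alternatives with a common prefix.

Round 1: E has alternatives sharing prefix ') ('. Introduce E': E → ) ( E'
  Add: E' → )
  Add: E' → ε

No remaining common prefixes — done.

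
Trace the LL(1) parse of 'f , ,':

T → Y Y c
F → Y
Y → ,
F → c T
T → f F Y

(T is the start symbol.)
Stack is shown with the top on the left.

Stack    Input    Action
------------------------
T $      f , , $  output T → f F Y
f F Y $  f , , $  match 'f'
F Y $    , , $    output F → Y
Y Y $    , , $    output Y → ,
, Y $    , , $    match ','
Y $      , $      output Y → ,
, $      , $      match ','
$        $        accept

The string is accepted.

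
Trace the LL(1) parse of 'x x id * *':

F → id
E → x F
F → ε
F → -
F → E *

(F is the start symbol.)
LL(1) parsing maintains a stack (initially the start symbol over $) and the input. At each step: if the stack top is a terminal, match it against the current input token; if it is a non-terminal N, replace it with the RHS of M[N, lookahead] (the unique production whose predict set contains the lookahead).

Stack is shown with the top on the left.

Stack      Input         Action
-------------------------------
F $        x x id * * $  output F → E *
E * $      x x id * * $  output E → x F
x F * $    x x id * * $  match 'x'
F * $      x id * * $    output F → E *
E * * $    x id * * $    output E → x F
x F * * $  x id * * $    match 'x'
F * * $    id * * $      output F → id
id * * $   id * * $      match 'id'
* * $      * * $         match '*'
* $        * $           match '*'
$          $             accept

The string is accepted.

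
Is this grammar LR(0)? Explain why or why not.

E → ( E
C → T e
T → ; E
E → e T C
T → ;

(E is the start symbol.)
A grammar is LR(0) if no state in the canonical LR(0) collection has:
  - both a shift item (dot before a terminal) and a complete item (shift-reduce conflict), or
  - two or more complete items (reduce-reduce conflict; the accept item [E' → E .] counts as a complete item here).

Augment with E' → E and build the canonical LR(0) collection (I0 = CLOSURE({[E' → . E]}), then GOTO on every symbol after a dot until no new states appear). It has 11 states:
  I0: { [E → . ( E], [E → . e T C], [E' → . E] }  — shift
  I1: { [E → ( . E], [E → . ( E], [E → . e T C] }  — shift
  I2: { [E' → E .] }  — accept
  I3: { [E → e . T C], [T → . ; E], [T → . ;] }  — shift
  I4: { [E → . ( E], [E → . e T C], [T → ; . E], [T → ; .] }  — shift, reduce
  I5: { [C → . T e], [E → e T . C], [T → . ; E], [T → . ;] }  — shift
  I6: { [E → e T C .] }  — reduce
  I7: { [C → T . e] }  — shift
  I8: { [C → T e .] }  — reduce
  I9: { [T → ; E .] }  — reduce
  I10: { [E → ( E .] }  — reduce

Conflict in state I4:
  Shift-reduce conflict between [T → ; .] and [E → . ( E]
So the grammar is NOT LR(0).

Answer: No. Shift-reduce conflict between [T → ; .] and [E → . ( E]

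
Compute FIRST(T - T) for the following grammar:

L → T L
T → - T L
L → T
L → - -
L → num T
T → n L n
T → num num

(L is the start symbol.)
{ '-', 'n', 'num' }

FIRST sets of the non-terminals involved (from the grammar, by fixed-point iteration):
  FIRST(T) = { '-', 'n', 'num' }

To compute FIRST(T - T), process the symbols left to right:
Symbol T is a non-terminal. Add FIRST(T) \ {ε} = { '-', 'n', 'num' }
T is not nullable (ε ∉ FIRST(T)), so stop here.
FIRST(T - T) = { '-', 'n', 'num' }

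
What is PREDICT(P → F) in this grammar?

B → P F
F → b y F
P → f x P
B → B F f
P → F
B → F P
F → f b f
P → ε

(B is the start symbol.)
PREDICT(P → F) = (FIRST(RHS) \ {ε}) ∪ (FOLLOW(P) if ε ∈ FIRST(RHS), i.e. RHS ⇒* ε)
FIRST(F) = { 'b', 'f' }
FIRST(F) = { 'b', 'f' }
ε ∉ FIRST(F), so FOLLOW(P) is not added.
PREDICT(P → F) = { 'b', 'f' }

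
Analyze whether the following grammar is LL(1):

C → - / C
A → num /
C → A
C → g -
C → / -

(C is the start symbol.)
Yes, the grammar is LL(1).

A grammar is LL(1) if for each non-terminal N with multiple productions, the predict sets of those productions are pairwise disjoint, where PREDICT(N → α) = (FIRST(α) \ {ε}) ∪ (FOLLOW(N) if α ⇒* ε).

Relevant sets:
  FIRST(A) = { 'num' }

For C:
  PREDICT(C → '-' '/' C) = { '-' }
  PREDICT(C → A) = { 'num' }
  PREDICT(C → g '-') = { 'g' }
  PREDICT(C → '/' '-') = { '/' }
A has a single production, so nothing to check there.

All predict sets are disjoint. The grammar IS LL(1).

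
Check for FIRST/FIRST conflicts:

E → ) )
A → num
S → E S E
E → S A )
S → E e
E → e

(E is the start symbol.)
A FIRST/FIRST conflict occurs when two productions N → α and N → β for the same non-terminal have FIRST(α) ∩ FIRST(β) ≠ ∅ (with ε ∈ FIRST of a nullable right-hand side, so two nullable alternatives also conflict).

FIRST sets of the non-terminals at (or reachable through a nullable prefix from) the front of some alternative:
  FIRST(S) = { ')', 'e' }
  FIRST(E) = { ')', 'e' }

Productions for E:
  E → ) ): FIRST = { ')' }
  E → S A ): FIRST = { ')', 'e' }
  E → e: FIRST = { 'e' }
Productions for S:
  S → E S E: FIRST = { ')', 'e' }
  S → E e: FIRST = { ')', 'e' }
A has only one production, so no FIRST/FIRST conflict is possible there.

Conflict for E: E → ) ) and E → S A )
  Overlap: { ')' }
Conflict for E: E → S A ) and E → e
  Overlap: { 'e' }
Conflict for S: S → E S E and S → E e
  Overlap: { ')', 'e' }

Answer: Yes. E → ')' ')' / E → S A ')' on { ')' }; E → S A ')' / E → e on { 'e' }; S → E S E / S → E e on { ')', 'e' }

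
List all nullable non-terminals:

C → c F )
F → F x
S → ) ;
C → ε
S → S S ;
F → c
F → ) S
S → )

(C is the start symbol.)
A non-terminal is nullable if it can derive ε (the empty string): either it has an ε-production, or it has a production whose right-hand side consists entirely of nullable non-terminals.

ε-productions: C → ε
So C is immediately nullable.
No further non-terminal can be added: every production for the remaining non-terminals contains a terminal or a non-nullable non-terminal.
Nullable = { 'C' }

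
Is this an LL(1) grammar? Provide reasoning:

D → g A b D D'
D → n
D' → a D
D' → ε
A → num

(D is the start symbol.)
Relevant sets:
  FOLLOW(D') = { $, 'a' }

For D:
  PREDICT(D → g A b D D') = { 'g' }
  PREDICT(D → n) = { 'n' }
For D':
  PREDICT(D' → a D) = { 'a' }
  PREDICT(D' → ε) = { $, 'a' }
A has a single production, so nothing to check there.

Conflict found: Predict set conflict for D': { 'a' }
The grammar is NOT LL(1).

Answer: No. Predict set conflict for D': { 'a' }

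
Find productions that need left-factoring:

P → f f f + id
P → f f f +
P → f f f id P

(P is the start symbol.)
Yes, P has productions with common prefix 'f f f'

Left-factoring is needed when two productions for the same non-terminal
share a common prefix on the right-hand side.

Productions for P:
  P → f f f + id
  P → f f f +
  P → f f f id P

Found common prefix 'f f f' in productions for P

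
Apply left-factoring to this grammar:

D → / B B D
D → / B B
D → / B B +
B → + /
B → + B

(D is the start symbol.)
D → / B B D'
D' → D
D' → ε
D' → +
B → + B'
B' → /
B' → B

Left-factoring transforms A → αβ₁ | αβ₂ into A → αA' and A' → β₁ | β₂
(α is the longest common prefix among the alternatives). Repeat until
no nonterminal has two alternatives with a common prefix.

Round 1: D has alternatives sharing prefix '/ B B'. Introduce D': D → / B B D'
  Add: D' → D
  Add: D' → ε
  Add: D' → +

Round 2: B has alternatives sharing prefix '+'. Introduce B': B → + B'
  Add: B' → /
  Add: B' → B

No remaining common prefixes — done.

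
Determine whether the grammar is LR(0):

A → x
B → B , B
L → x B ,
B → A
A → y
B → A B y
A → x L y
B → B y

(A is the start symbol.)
A grammar is LR(0) if no state in the canonical LR(0) collection has:
  - both a shift item (dot before a terminal) and a complete item (shift-reduce conflict), or
  - two or more complete items (reduce-reduce conflict; the accept item [A' → A .] counts as a complete item here).

Augment with A' → A and build the canonical LR(0) collection (I0 = CLOSURE({[A' → . A]}), then GOTO on every symbol after a dot until no new states appear). It has 15 states:
  I0: { [A → . x L y], [A → . x], [A → . y], [A' → . A] }  — shift
  I1: { [A' → A .] }  — accept
  I2: { [A → x . L y], [A → x .], [L → . x B ,] }  — shift, reduce
  I3: { [A → y .] }  — reduce
  I4: { [A → x L . y] }  — shift
  I5: { [A → . x L y], [A → . x], [A → . y], [B → . A B y], [B → . A], [B → . B , B], [B → . B y], [L → x . B ,] }  — shift
  I6: { [A → . x L y], [A → . x], [A → . y], [B → . A B y], [B → . A], [B → . B , B], [B → . B y], [B → A . B y], [B → A .] }  — shift, reduce
  I7: { [B → B . , B], [B → B . y], [L → x B . ,] }  — shift
  I8: { [A → . x L y], [A → . x], [A → . y], [B → . A B y], [B → . A], [B → . B , B], [B → . B y], [B → B , . B], [L → x B , .] }  — shift, reduce
  I9: { [B → B y .] }  — reduce
  I10: { [B → B , B .], [B → B . , B], [B → B . y] }  — shift, reduce
  I11: { [A → . x L y], [A → . x], [A → . y], [B → . A B y], [B → . A], [B → . B , B], [B → . B y], [B → B , . B] }  — shift
  I12: { [B → A B . y], [B → B . , B], [B → B . y] }  — shift
  I13: { [B → A B y .], [B → B y .] }  — 2 reduces
  I14: { [A → x L y .] }  — reduce

Conflict in state I2:
  Shift-reduce conflict between [A → x .] and [L → . x B ,]
So the grammar is NOT LR(0).

Answer: No. Shift-reduce conflict between [A → x .] and [L → . x B ,]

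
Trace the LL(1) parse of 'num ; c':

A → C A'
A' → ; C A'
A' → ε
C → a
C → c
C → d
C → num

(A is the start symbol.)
LL(1) parsing maintains a stack (initially the start symbol over $) and the input. At each step: if the stack top is a terminal, match it against the current input token; if it is a non-terminal N, replace it with the RHS of M[N, lookahead] (the unique production whose predict set contains the lookahead).

Stack is shown with the top on the left.

Stack     Input      Action
---------------------------
A $       num ; c $  output A → C A'
C A' $    num ; c $  output C → num
num A' $  num ; c $  match 'num'
A' $      ; c $      output A' → ; C A'
; C A' $  ; c $      match ';'
C A' $    c $        output C → c
c A' $    c $        match 'c'
A' $      $          output A' → ε
$         $          accept

The string is accepted.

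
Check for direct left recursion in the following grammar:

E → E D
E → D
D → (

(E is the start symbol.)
E → E D: LEFT RECURSIVE (starts with E)
E → D: starts with D
D → (: starts with '('

The grammar has direct left recursion on: E.

Answer: Yes, E is left-recursive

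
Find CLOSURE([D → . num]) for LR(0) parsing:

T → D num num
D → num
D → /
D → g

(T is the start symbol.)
{ [D → . num] }

To compute CLOSURE, for each item [A → α.Bβ] where B is a non-terminal, add [B → .γ] for all productions B → γ; repeat for the newly added items until nothing changes.

Start with: [D → . num]
The dot precedes the terminal num, so nothing is added.

CLOSURE = { [D → . num] }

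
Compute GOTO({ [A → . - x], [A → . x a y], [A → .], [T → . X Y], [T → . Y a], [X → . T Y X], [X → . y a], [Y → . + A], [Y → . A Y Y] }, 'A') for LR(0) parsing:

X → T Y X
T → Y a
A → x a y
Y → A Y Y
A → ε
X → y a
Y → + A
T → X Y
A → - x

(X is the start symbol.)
GOTO(I, 'A') = CLOSURE({ [A → αX.β] : [A → α.Xβ] ∈ I, X = 'A' })

Items with dot before 'A', with the dot advanced:
  [Y → . A Y Y] → [Y → A . Y Y]
Closure of the advanced items:
  [Y → A . Y Y] has the dot before Y: add [Y → . A Y Y], [Y → . + A]
  [Y → . A Y Y] has the dot before A: add [A → . x a y], [A → .], [A → . - x]

GOTO = { [A → . - x], [A → . x a y], [A → .], [Y → . + A], [Y → . A Y Y], [Y → A . Y Y] }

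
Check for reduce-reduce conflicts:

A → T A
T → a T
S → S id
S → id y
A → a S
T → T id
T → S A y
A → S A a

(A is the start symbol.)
No reduce-reduce conflicts

A reduce-reduce conflict occurs when an LR(0) state has two complete items [A → α .] and [B → β .] — both call for a reduction, and with no lookahead the parser cannot choose between them.

Augment with A' → A and build the canonical LR(0) collection (I0 = CLOSURE({[A' → . A]}), then GOTO on every symbol after a dot until no new states appear). It has 19 states:
  I0: { [A → . S A a], [A → . T A], [A → . a S], [A' → . A], [S → . S id], [S → . id y], [T → . S A y], [T → . T id], [T → . a T] }  — shift
  I1: { [A' → A .] }  — accept
  I2: { [A → . S A a], [A → . T A], [A → . a S], [A → S . A a], [S → . S id], [S → . id y], [S → S . id], [T → . S A y], [T → . T id], [T → . a T], [T → S . A y] }  — shift
  I3: { [A → . S A a], [A → . T A], [A → . a S], [A → T . A], [S → . S id], [S → . id y], [T → . S A y], [T → . T id], [T → . a T], [T → T . id] }  — shift
  I4: { [A → a . S], [S → . S id], [S → . id y], [T → . S A y], [T → . T id], [T → . a T], [T → a . T] }  — shift
  I5: { [S → id . y] }  — shift
  I6: { [S → id y .] }  — reduce
  I7: { [A → . S A a], [A → . T A], [A → . a S], [A → a S .], [S → . S id], [S → . id y], [S → S . id], [T → . S A y], [T → . T id], [T → . a T], [T → S . A y] }  — shift, reduce
  I8: { [T → T . id], [T → a T .] }  — shift, reduce
  I9: { [S → . S id], [S → . id y], [T → . S A y], [T → . T id], [T → . a T], [T → a . T] }  — shift
  I10: { [A → . S A a], [A → . T A], [A → . a S], [S → . S id], [S → . id y], [S → S . id], [T → . S A y], [T → . T id], [T → . a T], [T → S . A y] }  — shift
  I11: { [T → S A . y] }  — shift
  I12: { [S → S id .], [S → id . y] }  — shift, reduce
  I13: { [T → S A y .] }  — reduce
  I14: { [T → T id .] }  — reduce
  I15: { [A → T A .] }  — reduce
  I16: { [S → id . y], [T → T id .] }  — shift, reduce
  I17: { [A → S A . a], [T → S A . y] }  — shift
  I18: { [A → S A a .] }  — reduce

No state contains more than one complete item.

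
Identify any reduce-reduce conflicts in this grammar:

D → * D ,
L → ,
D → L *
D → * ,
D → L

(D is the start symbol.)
A reduce-reduce conflict occurs when an LR(0) state has two complete items [A → α .] and [B → β .] — both call for a reduction, and with no lookahead the parser cannot choose between them.

Augment with D' → D and build the canonical LR(0) collection (I0 = CLOSURE({[D' → . D]}), then GOTO on every symbol after a dot until no new states appear). It has 9 states:
  I0: { [D → . * ,], [D → . * D ,], [D → . L *], [D → . L], [D' → . D], [L → . ,] }  — shift
  I1: { [D → * . ,], [D → * . D ,], [D → . * ,], [D → . * D ,], [D → . L *], [D → . L], [L → . ,] }  — shift
  I2: { [L → , .] }  — reduce
  I3: { [D' → D .] }  — accept
  I4: { [D → L . *], [D → L .] }  — shift, reduce
  I5: { [D → L * .] }  — reduce
  I6: { [D → * , .], [L → , .] }  — 2 reduces
  I7: { [D → * D . ,] }  — shift
  I8: { [D → * D , .] }  — reduce

I6 contains complete items [D → * , .], [L → , .] — reduce-reduce conflict.

Answer: Yes — I6: [D → * , .] vs [L → , .]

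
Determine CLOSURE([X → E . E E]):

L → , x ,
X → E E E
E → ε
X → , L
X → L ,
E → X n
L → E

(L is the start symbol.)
To compute CLOSURE, for each item [A → α.Bβ] where B is a non-terminal, add [B → .γ] for all productions B → γ; repeat for the newly added items until nothing changes.

Start with: [X → E . E E]
  [X → E . E E] has the dot before E: add [E → .], [E → . X n]
  [E → . X n] has the dot before X: add [X → . E E E], [X → . , L], [X → . L ,]
  [X → . L ,] has the dot before L: add [L → . , x ,], [L → . E]
No further items can be added.

CLOSURE = { [E → . X n], [E → .], [L → . , x ,], [L → . E], [X → . , L], [X → . E E E], [X → . L ,], [X → E . E E] }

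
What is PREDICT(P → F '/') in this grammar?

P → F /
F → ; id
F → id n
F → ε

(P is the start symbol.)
{ '/', ';', 'id' }

PREDICT(P → F '/') = (FIRST(RHS) \ {ε}) ∪ (FOLLOW(P) if ε ∈ FIRST(RHS), i.e. RHS ⇒* ε)
FIRST(F) = { ';', 'id', ε }
FIRST(F '/') = { '/', ';', 'id' }
ε ∉ FIRST(F '/'), so FOLLOW(P) is not added.
PREDICT(P → F '/') = { '/', ';', 'id' }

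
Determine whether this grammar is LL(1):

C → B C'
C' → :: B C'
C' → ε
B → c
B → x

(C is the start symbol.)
Relevant sets:
  FOLLOW(C') = { $ }

For C':
  PREDICT(C' → :: B C') = { '::' }
  PREDICT(C' → ε) = { $ }
For B:
  PREDICT(B → c) = { 'c' }
  PREDICT(B → x) = { 'x' }
C has a single production, so nothing to check there.

All predict sets are disjoint. The grammar IS LL(1).

Answer: Yes, the grammar is LL(1).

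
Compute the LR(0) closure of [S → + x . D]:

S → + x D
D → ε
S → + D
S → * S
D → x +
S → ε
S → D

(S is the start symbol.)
{ [D → . x +], [D → .], [S → + x . D] }

To compute CLOSURE, for each item [A → α.Bβ] where B is a non-terminal, add [B → .γ] for all productions B → γ; repeat for the newly added items until nothing changes.

Start with: [S → + x . D]
  [S → + x . D] has the dot before D: add [D → .], [D → . x +]
No further items can be added.

CLOSURE = { [D → . x +], [D → .], [S → + x . D] }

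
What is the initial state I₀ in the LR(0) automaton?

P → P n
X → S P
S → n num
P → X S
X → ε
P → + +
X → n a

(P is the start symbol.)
{ [P → . + +], [P → . P n], [P → . X S], [P' → . P], [S → . n num], [X → . S P], [X → . n a], [X → .] }

First, augment the grammar with P' → P
I₀ = CLOSURE({ [P' → . P] }):
  [P' → . P] has the dot before P: add [P → . P n], [P → . X S], [P → . + +]
  [P → . X S] has the dot before X: add [X → . S P], [X → .], [X → . n a]
  [X → . S P] has the dot before S: add [S → . n num]
No further items can be added.

I₀ = { [P → . + +], [P → . P n], [P → . X S], [P' → . P], [S → . n num], [X → . S P], [X → . n a], [X → .] }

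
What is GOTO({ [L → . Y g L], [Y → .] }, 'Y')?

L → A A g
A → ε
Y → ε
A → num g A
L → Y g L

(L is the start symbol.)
GOTO(I, 'Y') = CLOSURE({ [A → αX.β] : [A → α.Xβ] ∈ I, X = 'Y' })

Items with dot before 'Y', with the dot advanced:
  [L → . Y g L] → [L → Y . g L]
Closure adds nothing (no advanced item has the dot before a non-terminal).

GOTO = { [L → Y . g L] }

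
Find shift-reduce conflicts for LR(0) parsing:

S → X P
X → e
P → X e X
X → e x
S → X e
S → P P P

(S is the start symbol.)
A shift-reduce conflict occurs when an LR(0) state has both:
  - a complete (reduce) item [A → α .] (dot at the end), and
  - a shift item [B → β . c γ] (dot before a terminal).

Augment with S' → S and build the canonical LR(0) collection (I0 = CLOSURE({[S' → . S]}), then GOTO on every symbol after a dot until no new states appear). It has 13 states:
  I0: { [P → . X e X], [S → . P P P], [S → . X P], [S → . X e], [S' → . S], [X → . e x], [X → . e] }  — shift
  I1: { [P → . X e X], [S → P . P P], [X → . e x], [X → . e] }  — shift
  I2: { [S' → S .] }  — accept
  I3: { [P → . X e X], [P → X . e X], [S → X . P], [S → X . e], [X → . e x], [X → . e] }  — shift
  I4: { [X → e . x], [X → e .] }  — shift, reduce
  I5: { [X → e x .] }  — reduce
  I6: { [S → X P .] }  — reduce
  I7: { [P → X . e X] }  — shift
  I8: { [P → X e . X], [S → X e .], [X → . e x], [X → . e], [X → e . x], [X → e .] }  — shift, 2 reduces
  I9: { [P → X e X .] }  — reduce
  I10: { [P → X e . X], [X → . e x], [X → . e] }  — shift
  I11: { [P → . X e X], [S → P P . P], [X → . e x], [X → . e] }  — shift
  I12: { [S → P P P .] }  — reduce

I4 contains reduce item [X → e .] and shift item [X → e . x] — shift-reduce conflict.
I8 contains reduce items [S → X e .], [X → e .] and shift items [X → . e], [X → . e x], [X → e . x] — shift-reduce conflict.

Answer: Yes — I4: [X → e .] vs [X → e . x]; I8: [S → X e .] vs [X → . e]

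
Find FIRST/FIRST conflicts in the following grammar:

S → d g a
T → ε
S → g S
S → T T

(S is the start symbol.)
No FIRST/FIRST conflicts.

FIRST sets of the non-terminals at (or reachable through a nullable prefix from) the front of some alternative:
  FIRST(T) = { ε }

Productions for S:
  S → d g a: FIRST = { 'd' }
  S → g S: FIRST = { 'g' }
  S → T T: FIRST = { ε }
T has only one production, so no FIRST/FIRST conflict is possible there.

All alternatives of each non-terminal have pairwise disjoint FIRST sets.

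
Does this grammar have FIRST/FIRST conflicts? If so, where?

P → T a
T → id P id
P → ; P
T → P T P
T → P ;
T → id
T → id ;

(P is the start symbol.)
Yes. P → T a / P → ';' P on { ';' }; T → id P id / T → P T P on { 'id' }; T → id P id / T → P ';' on { 'id' }; T → id P id / T → id on { 'id' }; T → id P id / T → id ';' on { 'id' }; T → P T P / T → P ';' on { ';', 'id' }; T → P T P / T → id on { 'id' }; T → P T P / T → id ';' on { 'id' }; T → P ';' / T → id on { 'id' }; T → P ';' / T → id ';' on { 'id' }; T → id / T → id ';' on { 'id' }

FIRST sets of the non-terminals at (or reachable through a nullable prefix from) the front of some alternative:
  FIRST(T) = { ';', 'id' }
  FIRST(P) = { ';', 'id' }

Productions for P:
  P → T a: FIRST = { ';', 'id' }
  P → ; P: FIRST = { ';' }
Productions for T:
  T → id P id: FIRST = { 'id' }
  T → P T P: FIRST = { ';', 'id' }
  T → P ;: FIRST = { ';', 'id' }
  T → id: FIRST = { 'id' }
  T → id ;: FIRST = { 'id' }

Conflict for P: P → T a and P → ; P
  Overlap: { ';' }
Conflict for T: T → id P id and T → P T P
  Overlap: { 'id' }
Conflict for T: T → id P id and T → P ;
  Overlap: { 'id' }
Conflict for T: T → id P id and T → id
  Overlap: { 'id' }
Conflict for T: T → id P id and T → id ;
  Overlap: { 'id' }
Conflict for T: T → P T P and T → P ;
  Overlap: { ';', 'id' }
Conflict for T: T → P T P and T → id
  Overlap: { 'id' }
Conflict for T: T → P T P and T → id ;
  Overlap: { 'id' }
Conflict for T: T → P ; and T → id
  Overlap: { 'id' }
Conflict for T: T → P ; and T → id ;
  Overlap: { 'id' }
Conflict for T: T → id and T → id ;
  Overlap: { 'id' }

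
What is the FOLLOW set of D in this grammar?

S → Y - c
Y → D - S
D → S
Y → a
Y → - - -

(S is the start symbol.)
To compute FOLLOW(D), find every occurrence of D on a right-hand side N → α D β: add FIRST(β) \ {ε}, and if β is empty or nullable also add FOLLOW(N). Iterate to a fixed point.

In Y → D - S: D is followed by '-' S, add FIRST('-' S) \ {ε} = { '-' }

Taking the union: FOLLOW(D) = { '-' }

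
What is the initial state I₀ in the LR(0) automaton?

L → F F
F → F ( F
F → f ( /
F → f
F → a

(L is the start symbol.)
First, augment the grammar with L' → L
I₀ = CLOSURE({ [L' → . L] }):
  [L' → . L] has the dot before L: add [L → . F F]
  [L → . F F] has the dot before F: add [F → . F ( F], [F → . f ( /], [F → . f], [F → . a]
No further items can be added.

I₀ = { [F → . F ( F], [F → . a], [F → . f ( /], [F → . f], [L → . F F], [L' → . L] }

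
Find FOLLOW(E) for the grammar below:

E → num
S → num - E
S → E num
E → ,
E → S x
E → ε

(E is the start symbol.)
{ $, 'num', 'x' }

To compute FOLLOW(E), find every occurrence of E on a right-hand side N → α E β: add FIRST(β) \ {ε}, and if β is empty or nullable also add FOLLOW(N). Iterate to a fixed point.

E is the start symbol, so $ ∈ FOLLOW(E).
In S → num - E: E is at the end, add FOLLOW(S)
In S → E num: E is followed by num, add FIRST(num) \ {ε} = { 'num' }

The FOLLOW sets referred to above (computed the same way, to a fixed point):
  FOLLOW(S) = { 'x' }

Taking the union: FOLLOW(E) = { $, 'num', 'x' }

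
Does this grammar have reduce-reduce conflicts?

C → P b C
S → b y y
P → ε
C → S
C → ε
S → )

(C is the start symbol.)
Yes — I0: [C → .] vs [P → .]; I8: [C → .] vs [P → .]

A reduce-reduce conflict occurs when an LR(0) state has two complete items [A → α .] and [B → β .] — both call for a reduction, and with no lookahead the parser cannot choose between them.

Augment with C' → C and build the canonical LR(0) collection (I0 = CLOSURE({[C' → . C]}), then GOTO on every symbol after a dot until no new states appear). It has 10 states:
  I0: { [C → . P b C], [C → . S], [C → .], [C' → . C], [P → .], [S → . )], [S → . b y y] }  — shift, 2 reduces
  I1: { [S → ) .] }  — reduce
  I2: { [C' → C .] }  — accept
  I3: { [C → P . b C] }  — shift
  I4: { [C → S .] }  — reduce
  I5: { [S → b . y y] }  — shift
  I6: { [S → b y . y] }  — shift
  I7: { [S → b y y .] }  — reduce
  I8: { [C → . P b C], [C → . S], [C → .], [C → P b . C], [P → .], [S → . )], [S → . b y y] }  — shift, 2 reduces
  I9: { [C → P b C .] }  — reduce

I0 contains complete items [C → .], [P → .] — reduce-reduce conflict.
I8 contains complete items [C → .], [P → .] — reduce-reduce conflict.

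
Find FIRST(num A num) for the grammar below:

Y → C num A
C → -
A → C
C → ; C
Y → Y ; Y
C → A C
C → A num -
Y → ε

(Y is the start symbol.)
To compute FIRST(num A num), process the symbols left to right:
Symbol num is a terminal. Add 'num' and stop.
FIRST(num A num) = { 'num' }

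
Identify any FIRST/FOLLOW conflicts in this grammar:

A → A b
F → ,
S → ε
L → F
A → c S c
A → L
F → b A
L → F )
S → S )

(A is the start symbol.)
Nullable non-terminals: S.
FIRST sets used below: FIRST(S) = { ')', ε }

S: nullable alternative(s) S → ε; FOLLOW(S) = { ')', 'c' }
  S → ε: FIRST \ {ε} = { } — this is the only nullable alternative, skip
  S → S ): FIRST \ {ε} = { ')' } — overlaps FOLLOW(S) on { ')' }: CONFLICT

A, F, L have no nullable alternative, so no FIRST/FOLLOW check is needed there.

So the grammar has 1 FIRST/FOLLOW conflict (marked CONFLICT above).

Answer: Yes. S → S ')' with FOLLOW(S) on { ')' }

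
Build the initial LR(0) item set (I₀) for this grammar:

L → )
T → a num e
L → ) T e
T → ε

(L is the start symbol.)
{ [L → . ) T e], [L → . )], [L' → . L] }

First, augment the grammar with L' → L
I₀ = CLOSURE({ [L' → . L] }):
  [L' → . L] has the dot before L: add [L → . )], [L → . ) T e]
No further items can be added.

I₀ = { [L → . ) T e], [L → . )], [L' → . L] }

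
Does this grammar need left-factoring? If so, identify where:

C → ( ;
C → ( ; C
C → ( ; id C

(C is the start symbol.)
Yes, C has productions with common prefix '( ;'

Left-factoring is needed when two productions for the same non-terminal
share a common prefix on the right-hand side.

Productions for C:
  C → ( ;
  C → ( ; C
  C → ( ; id C

Found common prefix '( ;' in productions for C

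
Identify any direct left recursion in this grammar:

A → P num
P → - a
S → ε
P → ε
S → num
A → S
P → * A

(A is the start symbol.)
A → P num: starts with P
P → - a: starts with '-'
S → ε: starts with ε
P → ε: starts with ε
S → num: starts with num
A → S: starts with S
P → * A: starts with '*'

No direct left recursion found.

Answer: No direct left recursion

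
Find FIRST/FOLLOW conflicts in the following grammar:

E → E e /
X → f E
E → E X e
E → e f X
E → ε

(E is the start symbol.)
Yes. E → E e '/' with FOLLOW(E) on { 'e', 'f' }; E → E X e with FOLLOW(E) on { 'e', 'f' }; E → e f X with FOLLOW(E) on { 'e' }

Nullable non-terminals: E.
FIRST sets used below: FIRST(E) = { 'e', 'f', ε }, FIRST(X) = { 'f' }

E: nullable alternative(s) E → ε; FOLLOW(E) = { $, 'e', 'f' }
  E → E e /: FIRST \ {ε} = { 'e', 'f' } — overlaps FOLLOW(E) on { 'e', 'f' }: CONFLICT
  E → E X e: FIRST \ {ε} = { 'e', 'f' } — overlaps FOLLOW(E) on { 'e', 'f' }: CONFLICT
  E → e f X: FIRST \ {ε} = { 'e' } — overlaps FOLLOW(E) on { 'e' }: CONFLICT
  E → ε: FIRST \ {ε} = { } — this is the only nullable alternative, skip

X has no nullable alternative, so no FIRST/FOLLOW check is needed there.

So the grammar has 3 FIRST/FOLLOW conflicts (marked CONFLICT above).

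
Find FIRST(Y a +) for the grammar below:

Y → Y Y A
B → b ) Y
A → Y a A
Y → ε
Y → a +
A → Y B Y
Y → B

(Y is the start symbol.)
FIRST sets of the non-terminals involved (from the grammar, by fixed-point iteration):
  FIRST(Y) = { 'a', 'b', ε }

To compute FIRST(Y a +), process the symbols left to right:
Symbol Y is a non-terminal. Add FIRST(Y) \ {ε} = { 'a', 'b' }
Y is nullable (ε ∈ FIRST(Y)), continue to the next symbol.
Symbol a is a terminal. Add 'a' and stop.
FIRST(Y a +) = { 'a', 'b' }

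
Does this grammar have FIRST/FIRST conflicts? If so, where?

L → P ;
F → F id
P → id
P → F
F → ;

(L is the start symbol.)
Yes. F → F id / F → ';' on { ';' }

FIRST sets of the non-terminals at (or reachable through a nullable prefix from) the front of some alternative:
  FIRST(F) = { ';' }

Productions for F:
  F → F id: FIRST = { ';' }
  F → ;: FIRST = { ';' }
Productions for P:
  P → id: FIRST = { 'id' }
  P → F: FIRST = { ';' }
L has only one production, so no FIRST/FIRST conflict is possible there.

Conflict for F: F → F id and F → ;
  Overlap: { ';' }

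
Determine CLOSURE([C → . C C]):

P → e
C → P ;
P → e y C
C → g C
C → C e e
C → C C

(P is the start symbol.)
To compute CLOSURE, for each item [A → α.Bβ] where B is a non-terminal, add [B → .γ] for all productions B → γ; repeat for the newly added items until nothing changes.

Start with: [C → . C C]
  [C → . C C] has the dot before C: add [C → . P ;], [C → . g C], [C → . C e e]
  [C → . P ;] has the dot before P: add [P → . e], [P → . e y C]
No further items can be added.

CLOSURE = { [C → . C C], [C → . C e e], [C → . P ;], [C → . g C], [P → . e y C], [P → . e] }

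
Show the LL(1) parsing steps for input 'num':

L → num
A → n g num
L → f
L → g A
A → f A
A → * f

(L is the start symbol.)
LL(1) parsing maintains a stack (initially the start symbol over $) and the input. At each step: if the stack top is a terminal, match it against the current input token; if it is a non-terminal N, replace it with the RHS of M[N, lookahead] (the unique production whose predict set contains the lookahead).

Stack is shown with the top on the left.

Stack  Input  Action
--------------------
L $    num $  output L → num
num $  num $  match 'num'
$      $      accept

The string is accepted.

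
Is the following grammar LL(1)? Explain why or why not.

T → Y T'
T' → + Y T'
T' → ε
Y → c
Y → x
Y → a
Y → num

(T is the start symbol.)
Yes, the grammar is LL(1).

A grammar is LL(1) if for each non-terminal N with multiple productions, the predict sets of those productions are pairwise disjoint, where PREDICT(N → α) = (FIRST(α) \ {ε}) ∪ (FOLLOW(N) if α ⇒* ε).

Relevant sets:
  FOLLOW(T') = { $ }

For T':
  PREDICT(T' → '+' Y T') = { '+' }
  PREDICT(T' → ε) = { $ }
For Y:
  PREDICT(Y → c) = { 'c' }
  PREDICT(Y → x) = { 'x' }
  PREDICT(Y → a) = { 'a' }
  PREDICT(Y → num) = { 'num' }
T has a single production, so nothing to check there.

All predict sets are disjoint. The grammar IS LL(1).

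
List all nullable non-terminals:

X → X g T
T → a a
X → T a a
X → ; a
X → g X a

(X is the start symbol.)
There are no ε-productions, so no non-terminal can derive ε.
No non-terminals are nullable.

Answer: None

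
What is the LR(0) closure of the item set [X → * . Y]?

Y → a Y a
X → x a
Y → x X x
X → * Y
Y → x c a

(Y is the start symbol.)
{ [X → * . Y], [Y → . a Y a], [Y → . x X x], [Y → . x c a] }

To compute CLOSURE, for each item [A → α.Bβ] where B is a non-terminal, add [B → .γ] for all productions B → γ; repeat for the newly added items until nothing changes.

Start with: [X → * . Y]
  [X → * . Y] has the dot before Y: add [Y → . a Y a], [Y → . x X x], [Y → . x c a]
No further items can be added.

CLOSURE = { [X → * . Y], [Y → . a Y a], [Y → . x X x], [Y → . x c a] }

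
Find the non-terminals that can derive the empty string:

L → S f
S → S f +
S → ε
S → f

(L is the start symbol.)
ε-productions: S → ε
So S is immediately nullable.
No further non-terminal can be added: every production for the remaining non-terminals contains a terminal or a non-nullable non-terminal.
Nullable = { 'S' }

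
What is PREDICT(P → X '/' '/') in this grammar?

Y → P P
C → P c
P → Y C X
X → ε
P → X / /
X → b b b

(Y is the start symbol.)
{ '/', 'b' }

PREDICT(P → X '/' '/') = (FIRST(RHS) \ {ε}) ∪ (FOLLOW(P) if ε ∈ FIRST(RHS), i.e. RHS ⇒* ε)
FIRST(X) = { 'b', ε }
FIRST(X '/' '/') = { '/', 'b' }
ε ∉ FIRST(X '/' '/'), so FOLLOW(P) is not added.
PREDICT(P → X '/' '/') = { '/', 'b' }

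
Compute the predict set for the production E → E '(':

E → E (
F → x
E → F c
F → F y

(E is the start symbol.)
PREDICT(E → E '(') = (FIRST(RHS) \ {ε}) ∪ (FOLLOW(E) if ε ∈ FIRST(RHS), i.e. RHS ⇒* ε)
FIRST(E) = { 'x' }
FIRST(E '(') = { 'x' }
ε ∉ FIRST(E '('), so FOLLOW(E) is not added.
PREDICT(E → E '(') = { 'x' }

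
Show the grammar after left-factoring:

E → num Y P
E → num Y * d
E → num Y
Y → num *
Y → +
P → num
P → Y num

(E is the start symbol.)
E → num Y E'
E' → P
E' → * d
E' → ε
Y → num *
Y → +
P → num
P → Y num

Left-factoring transforms A → αβ₁ | αβ₂ into A → αA' and A' → β₁ | β₂
(α is the longest common prefix among the alternatives). Repeat until
no nonterminal has two alternatives with a common prefix.

Round 1: E has alternatives sharing prefix 'num Y'. Introduce E': E → num Y E'
  Add: E' → P
  Add: E' → * d
  Add: E' → ε

No remaining common prefixes — done.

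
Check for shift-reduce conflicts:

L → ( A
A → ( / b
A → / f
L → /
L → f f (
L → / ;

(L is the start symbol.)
Yes — I2: [L → / .] vs [L → / . ;]

A shift-reduce conflict occurs when an LR(0) state has both:
  - a complete (reduce) item [A → α .] (dot at the end), and
  - a shift item [B → β . c γ] (dot before a terminal).

Augment with L' → L and build the canonical LR(0) collection (I0 = CLOSURE({[L' → . L]}), then GOTO on every symbol after a dot until no new states appear). It has 14 states:
  I0: { [L → . ( A], [L → . / ;], [L → . /], [L → . f f (], [L' → . L] }  — shift
  I1: { [A → . ( / b], [A → . / f], [L → ( . A] }  — shift
  I2: { [L → / . ;], [L → / .] }  — shift, reduce
  I3: { [L' → L .] }  — accept
  I4: { [L → f . f (] }  — shift
  I5: { [L → f f . (] }  — shift
  I6: { [L → f f ( .] }  — reduce
  I7: { [L → / ; .] }  — reduce
  I8: { [A → ( . / b] }  — shift
  I9: { [A → / . f] }  — shift
  I10: { [L → ( A .] }  — reduce
  I11: { [A → / f .] }  — reduce
  I12: { [A → ( / . b] }  — shift
  I13: { [A → ( / b .] }  — reduce

I2 contains reduce item [L → / .] and shift item [L → / . ;] — shift-reduce conflict.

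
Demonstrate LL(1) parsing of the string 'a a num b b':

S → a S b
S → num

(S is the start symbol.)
LL(1) parsing maintains a stack (initially the start symbol over $) and the input. At each step: if the stack top is a terminal, match it against the current input token; if it is a non-terminal N, replace it with the RHS of M[N, lookahead] (the unique production whose predict set contains the lookahead).

Stack is shown with the top on the left.

Stack      Input          Action
--------------------------------
S $        a a num b b $  output S → a S b
a S b $    a a num b b $  match 'a'
S b $      a num b b $    output S → a S b
a S b b $  a num b b $    match 'a'
S b b $    num b b $      output S → num
num b b $  num b b $      match 'num'
b b $      b b $          match 'b'
b $        b $            match 'b'
$          $              accept

The string is accepted.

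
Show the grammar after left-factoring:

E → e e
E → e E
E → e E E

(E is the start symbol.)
E → e E'
E' → e
E' → E E''
E'' → ε
E'' → E

Left-factoring transforms A → αβ₁ | αβ₂ into A → αA' and A' → β₁ | β₂
(α is the longest common prefix among the alternatives). Repeat until
no nonterminal has two alternatives with a common prefix.

Round 1: E has alternatives sharing prefix 'e'. Introduce E': E → e E'
  Add: E' → e
  Add: E' → E
  Add: E' → E E

Round 2: E' has alternatives sharing prefix 'E'. Introduce E'': E' → E E''
  Add: E'' → ε
  Add: E'' → E

No remaining common prefixes — done.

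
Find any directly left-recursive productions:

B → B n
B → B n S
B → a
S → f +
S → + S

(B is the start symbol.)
Direct left recursion occurs when N → N α for some non-terminal N (the right-hand side begins with the left-hand side itself).

B → B n: LEFT RECURSIVE (starts with B)
B → B n S: LEFT RECURSIVE (starts with B)
B → a: starts with a
S → f +: starts with f
S → + S: starts with '+'

The grammar has direct left recursion on: B.

Answer: Yes, B is left-recursive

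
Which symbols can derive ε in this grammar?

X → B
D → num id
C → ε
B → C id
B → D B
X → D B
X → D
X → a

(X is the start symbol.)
{ 'C' }

A non-terminal is nullable if it can derive ε (the empty string): either it has an ε-production, or it has a production whose right-hand side consists entirely of nullable non-terminals.

ε-productions: C → ε
So C is immediately nullable.
No further non-terminal can be added: every production for the remaining non-terminals contains a terminal or a non-nullable non-terminal.
Nullable = { 'C' }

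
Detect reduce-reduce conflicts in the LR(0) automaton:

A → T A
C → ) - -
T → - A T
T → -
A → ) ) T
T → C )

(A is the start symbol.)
No reduce-reduce conflicts

A reduce-reduce conflict occurs when an LR(0) state has two complete items [A → α .] and [B → β .] — both call for a reduction, and with no lookahead the parser cannot choose between them.

Augment with A' → A and build the canonical LR(0) collection (I0 = CLOSURE({[A' → . A]}), then GOTO on every symbol after a dot until no new states appear). It has 15 states:
  I0: { [A → . ) ) T], [A → . T A], [A' → . A], [C → . ) - -], [T → . - A T], [T → . -], [T → . C )] }  — shift
  I1: { [A → ) . ) T], [C → ) . - -] }  — shift
  I2: { [A → . ) ) T], [A → . T A], [C → . ) - -], [T → - . A T], [T → - .], [T → . - A T], [T → . -], [T → . C )] }  — shift, reduce
  I3: { [A' → A .] }  — accept
  I4: { [T → C . )] }  — shift
  I5: { [A → . ) ) T], [A → . T A], [A → T . A], [C → . ) - -], [T → . - A T], [T → . -], [T → . C )] }  — shift
  I6: { [A → T A .] }  — reduce
  I7: { [T → C ) .] }  — reduce
  I8: { [C → . ) - -], [T → - A . T], [T → . - A T], [T → . -], [T → . C )] }  — shift
  I9: { [C → ) . - -] }  — shift
  I10: { [T → - A T .] }  — reduce
  I11: { [C → ) - . -] }  — shift
  I12: { [C → ) - - .] }  — reduce
  I13: { [A → ) ) . T], [C → . ) - -], [T → . - A T], [T → . -], [T → . C )] }  — shift
  I14: { [A → ) ) T .] }  — reduce

No state contains more than one complete item.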